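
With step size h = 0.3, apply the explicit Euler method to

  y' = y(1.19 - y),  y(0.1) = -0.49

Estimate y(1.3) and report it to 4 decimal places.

-3.8730

Euler: y_{n+1} = y_n + h·f(x_n, y_n).
x=0.100000, y=-0.490000: f=-0.823200 → y ← -0.490000 + 0.3·(-0.823200) = -0.736960
x=0.400000, y=-0.736960: f=-1.420092 → y ← -0.736960 + 0.3·(-1.420092) = -1.162988
x=0.700000, y=-1.162988: f=-2.736496 → y ← -1.162988 + 0.3·(-2.736496) = -1.983936
x=1.000000, y=-1.983936: f=-6.296888 → y ← -1.983936 + 0.3·(-6.296888) = -3.873003
y(1.3) ≈ -3.8730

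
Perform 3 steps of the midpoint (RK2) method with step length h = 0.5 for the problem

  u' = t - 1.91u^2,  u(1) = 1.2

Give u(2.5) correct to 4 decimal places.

Midpoint: k1 = f(t_n, u_n); k2 = f(t_n + h/2, u_n + (h/2)·k1); u_{n+1} = u_n + h·k2.
t=1.000000, u=1.200000:
  k1 = f(1.000000, 1.200000) = -1.750400
  k2 = f(1.250000, 0.762400) = 0.139805
  u ← 1.200000 + 0.5·0.139805 = 1.269903
t=1.500000, u=1.269903:
  k1 = f(1.500000, 1.269903) = -1.580167
  k2 = f(1.750000, 0.874861) = 0.288121
  u ← 1.269903 + 0.5·0.288121 = 1.413963
t=2.000000, u=1.413963:
  k1 = f(2.000000, 1.413963) = -1.818647
  k2 = f(2.250000, 0.959301) = 0.492305
  u ← 1.413963 + 0.5·0.492305 = 1.660116
u(2.5) ≈ 1.6601

1.6601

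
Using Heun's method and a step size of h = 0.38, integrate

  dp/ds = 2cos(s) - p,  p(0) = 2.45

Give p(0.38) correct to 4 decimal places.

Heun: k1 = f(s_n, p_n); k2 = f(s_n + h, p_n + h·k1); p_{n+1} = p_n + (h/2)·(k1 + k2).
s=0.000000, p=2.450000:
  k1 = f(0.000000, 2.450000) = -0.450000
  k2 = f(0.380000, 2.279000) = -0.421671
  p ← 2.450000 + (0.38/2)·(-0.450000 + (-0.421671)) = 2.284383
p(0.38) ≈ 2.2844

2.2844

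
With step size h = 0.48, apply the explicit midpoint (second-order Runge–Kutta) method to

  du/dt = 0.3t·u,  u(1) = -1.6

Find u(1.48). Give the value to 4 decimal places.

-1.9063

Midpoint: k1 = f(t_n, u_n); k2 = f(t_n + h/2, u_n + (h/2)·k1); u_{n+1} = u_n + h·k2.
t=1.000000, u=-1.600000:
  k1 = f(1.000000, -1.600000) = -0.480000
  k2 = f(1.240000, -1.715200) = -0.638054
  u ← -1.600000 + 0.48·(-0.638054) = -1.906266
u(1.48) ≈ -1.9063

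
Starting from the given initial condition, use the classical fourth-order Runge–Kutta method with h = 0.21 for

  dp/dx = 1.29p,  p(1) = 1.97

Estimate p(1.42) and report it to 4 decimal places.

3.3866

RK4: k1 = f(x_n, p_n); k2 = f(x_n + h/2, p_n + (h/2)·k1); k3 = f(x_n + h/2, p_n + (h/2)·k2); k4 = f(x_n + h, p_n + h·k3); p_{n+1} = p_n + (h/6)·(k1 + 2k2 + 2k3 + k4).
x=1.000000, p=1.970000:
  k1 = f(1.000000, 1.970000) = 2.541300
  k2 = f(1.105000, 2.236836) = 2.885519
  k3 = f(1.105000, 2.272980) = 2.932144
  k4 = f(1.210000, 2.585750) = 3.335618
  p ← 1.970000 + (0.21/6)·(k1 + 2k2 + 2k3 + k4) = 2.582929
x=1.210000, p=2.582929:
  k1 = f(1.210000, 2.582929) = 3.331978
  k2 = f(1.315000, 2.932786) = 3.783294
  k3 = f(1.315000, 2.980174) = 3.844425
  k4 = f(1.420000, 3.390258) = 4.373432
  p ← 2.582929 + (0.21/6)·(k1 + 2k2 + 2k3 + k4) = 3.386558
p(1.42) ≈ 3.3866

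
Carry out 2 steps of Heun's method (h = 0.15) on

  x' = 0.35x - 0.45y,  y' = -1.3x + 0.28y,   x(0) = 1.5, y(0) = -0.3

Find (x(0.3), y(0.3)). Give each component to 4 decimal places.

1.7533, -0.9811

Heun on (x,y): k1 = f(t_n, state_n); k2 = f(t_n + h, state_n + h·k1); state_{n+1} = state_n + (h/2)·(k1 + k2).
0.000000: (1.500000, -0.300000)
  k1 = (0.660000, -2.034000)
  predictor → (1.599000, -0.605100)
  k2 = (0.831945, -2.248128)
  → (1.611896, -0.621160)
0.150000: (1.611896, -0.621160)
  k1 = (0.843685, -2.269389)
  predictor → (1.738449, -0.961568)
  k2 = (1.041163, -2.529222)
  → (1.753259, -0.981055)
(x(0.3), y(0.3)) ≈ (1.7533, -0.9811)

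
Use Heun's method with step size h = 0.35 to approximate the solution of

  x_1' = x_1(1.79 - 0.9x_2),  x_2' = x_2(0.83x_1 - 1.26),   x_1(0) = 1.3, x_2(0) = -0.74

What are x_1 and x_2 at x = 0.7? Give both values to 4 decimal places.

6.8058, -1.6046

Heun on (x_1,x_2): k1 = f(x_n, state_n); k2 = f(x_n + h, state_n + h·k1); state_{n+1} = state_n + (h/2)·(k1 + k2).
0.000000: (1.300000, -0.740000)
  k1 = (3.192800, 0.133940)
  predictor → (2.417480, -0.693121)
  k2 = (5.835335, -0.517421)
  → (2.879924, -0.807109)
0.350000: (2.879924, -0.807109)
  k1 = (7.247035, -0.912305)
  predictor → (5.416386, -1.126416)
  k2 = (15.186323, -3.644631)
  → (6.805761, -1.604573)
(x_1(0.7), x_2(0.7)) ≈ (6.8058, -1.6046)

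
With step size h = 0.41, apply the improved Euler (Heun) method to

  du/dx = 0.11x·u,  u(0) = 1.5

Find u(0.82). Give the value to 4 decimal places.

1.5564

Heun: k1 = f(x_n, u_n); k2 = f(x_n + h, u_n + h·k1); u_{n+1} = u_n + (h/2)·(k1 + k2).
x=0.000000, u=1.500000:
  k1 = f(0.000000, 1.500000) = 0.000000
  k2 = f(0.410000, 1.500000) = 0.067650
  u ← 1.500000 + (0.41/2)·(0.000000 + 0.067650) = 1.513868
x=0.410000, u=1.513868:
  k1 = f(0.410000, 1.513868) = 0.068275
  k2 = f(0.820000, 1.541861) = 0.139076
  u ← 1.513868 + (0.41/2)·(0.068275 + 0.139076) = 1.556375
u(0.82) ≈ 1.5564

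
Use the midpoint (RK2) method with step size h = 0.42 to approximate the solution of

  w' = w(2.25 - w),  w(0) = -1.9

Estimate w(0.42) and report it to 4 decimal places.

Midpoint: k1 = f(t_n, w_n); k2 = f(t_n + h/2, w_n + (h/2)·k1); w_{n+1} = w_n + h·k2.
t=0.000000, w=-1.900000:
  k1 = f(0.000000, -1.900000) = -7.885000
  k2 = f(0.210000, -3.555850) = -20.644732
  w ← -1.900000 + 0.42·(-20.644732) = -10.570787
w(0.42) ≈ -10.5708

-10.5708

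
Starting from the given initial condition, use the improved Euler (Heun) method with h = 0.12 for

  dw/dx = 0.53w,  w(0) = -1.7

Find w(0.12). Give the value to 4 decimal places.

-1.8116

Heun: k1 = f(x_n, w_n); k2 = f(x_n + h, w_n + h·k1); w_{n+1} = w_n + (h/2)·(k1 + k2).
x=0.000000, w=-1.700000:
  k1 = f(0.000000, -1.700000) = -0.901000
  k2 = f(0.120000, -1.808120) = -0.958304
  w ← -1.700000 + (0.12/2)·(-0.901000 + (-0.958304)) = -1.811558
w(0.12) ≈ -1.8116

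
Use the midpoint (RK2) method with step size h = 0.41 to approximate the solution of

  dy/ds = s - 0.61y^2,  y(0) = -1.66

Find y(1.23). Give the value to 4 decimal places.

-21.4528

Midpoint: k1 = f(s_n, y_n); k2 = f(s_n + h/2, y_n + (h/2)·k1); y_{n+1} = y_n + h·k2.
s=0.000000, y=-1.660000:
  k1 = f(0.000000, -1.660000) = -1.680916
  k2 = f(0.205000, -2.004588) = -2.246207
  y ← -1.660000 + 0.41·(-2.246207) = -2.580945
s=0.410000, y=-2.580945:
  k1 = f(0.410000, -2.580945) = -3.653379
  k2 = f(0.615000, -3.329888) = -6.148772
  y ← -2.580945 + 0.41·(-6.148772) = -5.101941
s=0.820000, y=-5.101941:
  k1 = f(0.820000, -5.101941) = -15.058182
  k2 = f(1.025000, -8.188869) = -39.880117
  y ← -5.101941 + 0.41·(-39.880117) = -21.452789
y(1.23) ≈ -21.4528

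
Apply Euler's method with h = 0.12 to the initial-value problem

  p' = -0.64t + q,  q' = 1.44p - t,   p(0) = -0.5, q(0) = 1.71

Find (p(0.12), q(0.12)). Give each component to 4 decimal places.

-0.2948, 1.6236

Euler on (p,q): p_{n+1} = p_n + h·p', q_{n+1} = q_n + h·q'.
0.000000: (-0.500000, 1.710000); f=(1.710000, -0.720000) → (-0.294800, 1.623600)
(p(0.12), q(0.12)) ≈ (-0.2948, 1.6236)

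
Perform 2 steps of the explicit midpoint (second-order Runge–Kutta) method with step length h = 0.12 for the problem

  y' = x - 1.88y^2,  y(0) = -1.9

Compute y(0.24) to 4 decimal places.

-6.9878

Midpoint: k1 = f(x_n, y_n); k2 = f(x_n + h/2, y_n + (h/2)·k1); y_{n+1} = y_n + h·k2.
x=0.000000, y=-1.900000:
  k1 = f(0.000000, -1.900000) = -6.786800
  k2 = f(0.060000, -2.307208) = -9.947632
  y ← -1.900000 + 0.12·(-9.947632) = -3.093716
x=0.120000, y=-3.093716:
  k1 = f(0.120000, -3.093716) = -17.873627
  k2 = f(0.180000, -4.166133) = -32.450536
  y ← -3.093716 + 0.12·(-32.450536) = -6.987780
y(0.24) ≈ -6.9878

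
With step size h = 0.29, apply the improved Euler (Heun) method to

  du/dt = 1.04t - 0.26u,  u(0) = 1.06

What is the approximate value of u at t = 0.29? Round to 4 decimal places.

1.0268

Heun: k1 = f(t_n, u_n); k2 = f(t_n + h, u_n + h·k1); u_{n+1} = u_n + (h/2)·(k1 + k2).
t=0.000000, u=1.060000:
  k1 = f(0.000000, 1.060000) = -0.275600
  k2 = f(0.290000, 0.980076) = 0.046780
  u ← 1.060000 + (0.29/2)·(-0.275600 + 0.046780) = 1.026821
u(0.29) ≈ 1.0268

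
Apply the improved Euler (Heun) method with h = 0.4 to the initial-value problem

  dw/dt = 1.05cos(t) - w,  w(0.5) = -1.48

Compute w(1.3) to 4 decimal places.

Heun: k1 = f(t_n, w_n); k2 = f(t_n + h, w_n + h·k1); w_{n+1} = w_n + (h/2)·(k1 + k2).
t=0.500000, w=-1.480000:
  k1 = f(0.500000, -1.480000) = 2.401462
  k2 = f(0.900000, -0.519415) = 1.172106
  w ← -1.480000 + (0.4/2)·(2.401462 + 1.172106) = -0.765287
t=0.900000, w=-0.765287:
  k1 = f(0.900000, -0.765287) = 1.417977
  k2 = f(1.300000, -0.198096) = 0.478969
  w ← -0.765287 + (0.4/2)·(1.417977 + 0.478969) = -0.385897
w(1.3) ≈ -0.3859

-0.3859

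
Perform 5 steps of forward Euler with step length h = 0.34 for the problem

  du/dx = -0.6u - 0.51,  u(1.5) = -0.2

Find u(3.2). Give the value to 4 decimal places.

-0.6423

Euler: u_{n+1} = u_n + h·f(x_n, u_n).
x=1.500000, u=-0.200000: f=-0.390000 → u ← -0.200000 + 0.34·(-0.390000) = -0.332600
x=1.840000, u=-0.332600: f=-0.310440 → u ← -0.332600 + 0.34·(-0.310440) = -0.438150
x=2.180000, u=-0.438150: f=-0.247110 → u ← -0.438150 + 0.34·(-0.247110) = -0.522167
x=2.520000, u=-0.522167: f=-0.196700 → u ← -0.522167 + 0.34·(-0.196700) = -0.589045
x=2.860000, u=-0.589045: f=-0.156573 → u ← -0.589045 + 0.34·(-0.156573) = -0.642280
u(3.2) ≈ -0.6423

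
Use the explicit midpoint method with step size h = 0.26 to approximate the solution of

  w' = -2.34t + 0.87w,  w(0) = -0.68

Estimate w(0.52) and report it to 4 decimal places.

-1.4197

Midpoint: k1 = f(t_n, w_n); k2 = f(t_n + h/2, w_n + (h/2)·k1); w_{n+1} = w_n + h·k2.
t=0.000000, w=-0.680000:
  k1 = f(0.000000, -0.680000) = -0.591600
  k2 = f(0.130000, -0.756908) = -0.962710
  w ← -0.680000 + 0.26·(-0.962710) = -0.930305
t=0.260000, w=-0.930305:
  k1 = f(0.260000, -0.930305) = -1.417765
  k2 = f(0.390000, -1.114614) = -1.882314
  w ← -0.930305 + 0.26·(-1.882314) = -1.419706
w(0.52) ≈ -1.4197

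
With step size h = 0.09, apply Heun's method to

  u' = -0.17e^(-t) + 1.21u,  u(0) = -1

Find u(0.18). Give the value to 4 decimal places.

Heun: k1 = f(t_n, u_n); k2 = f(t_n + h, u_n + h·k1); u_{n+1} = u_n + (h/2)·(k1 + k2).
t=0.000000, u=-1.000000:
  k1 = f(0.000000, -1.000000) = -1.380000
  k2 = f(0.090000, -1.124200) = -1.515650
  u ← -1.000000 + (0.09/2)·(-1.380000 + (-1.515650)) = -1.130304
t=0.090000, u=-1.130304:
  k1 = f(0.090000, -1.130304) = -1.523036
  k2 = f(0.180000, -1.267378) = -1.675523
  u ← -1.130304 + (0.09/2)·(-1.523036 + (-1.675523)) = -1.274239
u(0.18) ≈ -1.2742

-1.2742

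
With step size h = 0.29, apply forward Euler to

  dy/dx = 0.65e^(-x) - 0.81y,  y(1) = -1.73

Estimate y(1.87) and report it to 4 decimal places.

Euler: y_{n+1} = y_n + h·f(x_n, y_n).
x=1.000000, y=-1.730000: f=1.640422 → y ← -1.730000 + 0.29·1.640422 = -1.254278
x=1.290000, y=-1.254278: f=1.194891 → y ← -1.254278 + 0.29·1.194891 = -0.907759
x=1.580000, y=-0.907759: f=0.869169 → y ← -0.907759 + 0.29·0.869169 = -0.655700
y(1.87) ≈ -0.6557

-0.6557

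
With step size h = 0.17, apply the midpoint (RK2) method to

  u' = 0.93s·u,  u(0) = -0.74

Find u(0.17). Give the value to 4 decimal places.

-0.7499

Midpoint: k1 = f(s_n, u_n); k2 = f(s_n + h/2, u_n + (h/2)·k1); u_{n+1} = u_n + h·k2.
s=0.000000, u=-0.740000:
  k1 = f(0.000000, -0.740000) = 0.000000
  k2 = f(0.085000, -0.740000) = -0.058497
  u ← -0.740000 + 0.17·(-0.058497) = -0.749944
u(0.17) ≈ -0.7499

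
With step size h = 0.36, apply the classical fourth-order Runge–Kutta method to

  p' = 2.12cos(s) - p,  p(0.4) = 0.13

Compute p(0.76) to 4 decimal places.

RK4: k1 = f(s_n, p_n); k2 = f(s_n + h/2, p_n + (h/2)·k1); k3 = f(s_n + h/2, p_n + (h/2)·k2); k4 = f(s_n + h, p_n + h·k3); p_{n+1} = p_n + (h/6)·(k1 + 2k2 + 2k3 + k4).
s=0.400000, p=0.130000:
  k1 = f(0.400000, 0.130000) = 1.822649
  k2 = f(0.580000, 0.458077) = 1.315224
  k3 = f(0.580000, 0.366740) = 1.406561
  k4 = f(0.760000, 0.636362) = 0.900291
  p ← 0.130000 + (0.36/6)·(k1 + 2k2 + 2k3 + k4) = 0.619991
p(0.76) ≈ 0.6200

0.6200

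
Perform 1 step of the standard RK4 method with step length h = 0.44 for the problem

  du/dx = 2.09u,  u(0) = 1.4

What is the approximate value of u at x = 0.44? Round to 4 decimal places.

3.5026

RK4: k1 = f(x_n, u_n); k2 = f(x_n + h/2, u_n + (h/2)·k1); k3 = f(x_n + h/2, u_n + (h/2)·k2); k4 = f(x_n + h, u_n + h·k3); u_{n+1} = u_n + (h/6)·(k1 + 2k2 + 2k3 + k4).
x=0.000000, u=1.400000:
  k1 = f(0.000000, 1.400000) = 2.926000
  k2 = f(0.220000, 2.043720) = 4.271375
  k3 = f(0.220000, 2.339702) = 4.889978
  k4 = f(0.440000, 3.551590) = 7.422824
  u ← 1.400000 + (0.44/6)·(k1 + 2k2 + 2k3 + k4) = 3.502579
u(0.44) ≈ 3.5026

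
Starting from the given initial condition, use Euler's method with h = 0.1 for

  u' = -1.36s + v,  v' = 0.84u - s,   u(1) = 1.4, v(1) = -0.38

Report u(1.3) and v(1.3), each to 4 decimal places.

0.8400, -0.4020

Euler on (u,v): u_{n+1} = u_n + h·u', v_{n+1} = v_n + h·v'.
1.000000: (1.400000, -0.380000); f=(-1.740000, 0.176000) → (1.226000, -0.362400)
1.100000: (1.226000, -0.362400); f=(-1.858400, -0.070160) → (1.040160, -0.369416)
1.200000: (1.040160, -0.369416); f=(-2.001416, -0.326266) → (0.840018, -0.402043)
(u(1.3), v(1.3)) ≈ (0.8400, -0.4020)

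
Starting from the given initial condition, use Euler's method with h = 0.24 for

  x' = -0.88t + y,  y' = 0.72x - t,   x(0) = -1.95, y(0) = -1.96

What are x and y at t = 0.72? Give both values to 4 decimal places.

-3.7892, -3.4103

Euler on (x,y): x_{n+1} = x_n + h·x', y_{n+1} = y_n + h·y'.
0.000000: (-1.950000, -1.960000); f=(-1.960000, -1.404000) → (-2.420400, -2.296960)
0.240000: (-2.420400, -2.296960); f=(-2.508160, -1.982688) → (-3.022358, -2.772805)
0.480000: (-3.022358, -2.772805); f=(-3.195205, -2.656098) → (-3.789208, -3.410269)
(x(0.72), y(0.72)) ≈ (-3.7892, -3.4103)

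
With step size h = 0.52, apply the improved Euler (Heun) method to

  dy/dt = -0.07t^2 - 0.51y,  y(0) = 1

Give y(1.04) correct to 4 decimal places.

0.5658

Heun: k1 = f(t_n, y_n); k2 = f(t_n + h, y_n + h·k1); y_{n+1} = y_n + (h/2)·(k1 + k2).
t=0.000000, y=1.000000:
  k1 = f(0.000000, 1.000000) = -0.510000
  k2 = f(0.520000, 0.734800) = -0.393676
  y ← 1.000000 + (0.52/2)·(-0.510000 + (-0.393676)) = 0.765044
t=0.520000, y=0.765044:
  k1 = f(0.520000, 0.765044) = -0.409101
  k2 = f(1.040000, 0.552312) = -0.357391
  y ← 0.765044 + (0.52/2)·(-0.409101 + (-0.357391)) = 0.565756
y(1.04) ≈ 0.5658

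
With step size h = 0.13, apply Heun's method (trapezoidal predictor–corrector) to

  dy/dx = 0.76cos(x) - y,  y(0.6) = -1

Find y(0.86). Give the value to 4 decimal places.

Heun: k1 = f(x_n, y_n); k2 = f(x_n + h, y_n + h·k1); y_{n+1} = y_n + (h/2)·(k1 + k2).
x=0.600000, y=-1.000000:
  k1 = f(0.600000, -1.000000) = 1.627255
  k2 = f(0.730000, -0.788457) = 1.354789
  y ← -1.000000 + (0.13/2)·(1.627255 + 1.354789) = -0.806167
x=0.730000, y=-0.806167:
  k1 = f(0.730000, -0.806167) = 1.372500
  k2 = f(0.860000, -0.627742) = 1.123595
  y ← -0.806167 + (0.13/2)·(1.372500 + 1.123595) = -0.643921
y(0.86) ≈ -0.6439

-0.6439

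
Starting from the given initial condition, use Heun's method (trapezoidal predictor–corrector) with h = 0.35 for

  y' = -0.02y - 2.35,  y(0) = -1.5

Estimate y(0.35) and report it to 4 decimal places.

Heun: k1 = f(s_n, y_n); k2 = f(s_n + h, y_n + h·k1); y_{n+1} = y_n + (h/2)·(k1 + k2).
s=0.000000, y=-1.500000:
  k1 = f(0.000000, -1.500000) = -2.320000
  k2 = f(0.350000, -2.312000) = -2.303760
  y ← -1.500000 + (0.35/2)·(-2.320000 + (-2.303760)) = -2.309158
y(0.35) ≈ -2.3092

-2.3092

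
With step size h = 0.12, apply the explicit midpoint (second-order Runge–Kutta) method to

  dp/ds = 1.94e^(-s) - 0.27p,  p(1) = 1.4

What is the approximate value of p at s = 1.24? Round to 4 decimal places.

1.4592

Midpoint: k1 = f(s_n, p_n); k2 = f(s_n + h/2, p_n + (h/2)·k1); p_{n+1} = p_n + h·k2.
s=1.000000, p=1.400000:
  k1 = f(1.000000, 1.400000) = 0.335686
  k2 = f(1.060000, 1.420141) = 0.288686
  p ← 1.400000 + 0.12·0.288686 = 1.434642
s=1.120000, p=1.434642:
  k1 = f(1.120000, 1.434642) = 0.245629
  k2 = f(1.180000, 1.449380) = 0.204788
  p ← 1.434642 + 0.12·0.204788 = 1.459217
p(1.24) ≈ 1.4592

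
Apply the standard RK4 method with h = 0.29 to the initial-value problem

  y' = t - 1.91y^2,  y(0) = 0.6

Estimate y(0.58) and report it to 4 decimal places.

RK4: k1 = f(t_n, y_n); k2 = f(t_n + h/2, y_n + (h/2)·k1); k3 = f(t_n + h/2, y_n + (h/2)·k2); k4 = f(t_n + h, y_n + h·k3); y_{n+1} = y_n + (h/6)·(k1 + 2k2 + 2k3 + k4).
t=0.000000, y=0.600000:
  k1 = f(0.000000, 0.600000) = -0.687600
  k2 = f(0.145000, 0.500298) = -0.333069
  k3 = f(0.145000, 0.551705) = -0.436363
  k4 = f(0.290000, 0.473455) = -0.138145
  y ← 0.600000 + (0.29/6)·(k1 + 2k2 + 2k3 + k4) = 0.485711
t=0.290000, y=0.485711:
  k1 = f(0.290000, 0.485711) = -0.160597
  k2 = f(0.435000, 0.462424) = 0.026573
  k3 = f(0.435000, 0.489564) = -0.022775
  k4 = f(0.580000, 0.479106) = 0.141574
  y ← 0.485711 + (0.29/6)·(k1 + 2k2 + 2k3 + k4) = 0.485158
y(0.58) ≈ 0.4852

0.4852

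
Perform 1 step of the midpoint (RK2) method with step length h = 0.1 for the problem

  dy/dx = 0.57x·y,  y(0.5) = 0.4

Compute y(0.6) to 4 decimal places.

0.4127

Midpoint: k1 = f(x_n, y_n); k2 = f(x_n + h/2, y_n + (h/2)·k1); y_{n+1} = y_n + h·k2.
x=0.500000, y=0.400000:
  k1 = f(0.500000, 0.400000) = 0.114000
  k2 = f(0.550000, 0.405700) = 0.127187
  y ← 0.400000 + 0.1·0.127187 = 0.412719
y(0.6) ≈ 0.4127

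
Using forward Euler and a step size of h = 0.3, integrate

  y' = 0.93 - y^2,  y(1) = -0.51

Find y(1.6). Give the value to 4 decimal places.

-0.0587

Euler: y_{n+1} = y_n + h·f(s_n, y_n).
s=1.000000, y=-0.510000: f=0.669900 → y ← -0.510000 + 0.3·0.669900 = -0.309030
s=1.300000, y=-0.309030: f=0.834500 → y ← -0.309030 + 0.3·0.834500 = -0.058680
y(1.6) ≈ -0.0587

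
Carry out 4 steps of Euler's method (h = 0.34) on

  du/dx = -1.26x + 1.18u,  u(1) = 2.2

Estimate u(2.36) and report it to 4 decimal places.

Euler: u_{n+1} = u_n + h·f(x_n, u_n).
x=1.000000, u=2.200000: f=1.336000 → u ← 2.200000 + 0.34·1.336000 = 2.654240
x=1.340000, u=2.654240: f=1.443603 → u ← 2.654240 + 0.34·1.443603 = 3.145065
x=1.680000, u=3.145065: f=1.594377 → u ← 3.145065 + 0.34·1.594377 = 3.687153
x=2.020000, u=3.687153: f=1.805641 → u ← 3.687153 + 0.34·1.805641 = 4.301071
u(2.36) ≈ 4.3011

4.3011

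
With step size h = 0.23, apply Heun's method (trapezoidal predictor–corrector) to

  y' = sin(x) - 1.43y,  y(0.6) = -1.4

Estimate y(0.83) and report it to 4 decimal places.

-0.8868

Heun: k1 = f(x_n, y_n); k2 = f(x_n + h, y_n + h·k1); y_{n+1} = y_n + (h/2)·(k1 + k2).
x=0.600000, y=-1.400000:
  k1 = f(0.600000, -1.400000) = 2.566642
  k2 = f(0.830000, -0.809672) = 1.895763
  y ← -1.400000 + (0.23/2)·(2.566642 + 1.895763) = -0.886823
y(0.83) ≈ -0.8868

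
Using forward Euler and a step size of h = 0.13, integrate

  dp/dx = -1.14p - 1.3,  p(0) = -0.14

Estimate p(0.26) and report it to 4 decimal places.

-0.4145

Euler: p_{n+1} = p_n + h·f(x_n, p_n).
x=0.000000, p=-0.140000: f=-1.140400 → p ← -0.140000 + 0.13·(-1.140400) = -0.288252
x=0.130000, p=-0.288252: f=-0.971393 → p ← -0.288252 + 0.13·(-0.971393) = -0.414533
p(0.26) ≈ -0.4145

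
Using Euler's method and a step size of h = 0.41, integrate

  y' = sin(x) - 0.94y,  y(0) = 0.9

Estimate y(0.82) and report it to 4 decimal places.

0.5034

Euler: y_{n+1} = y_n + h·f(x_n, y_n).
x=0.000000, y=0.900000: f=-0.846000 → y ← 0.900000 + 0.41·(-0.846000) = 0.553140
x=0.410000, y=0.553140: f=-0.121342 → y ← 0.553140 + 0.41·(-0.121342) = 0.503390
y(0.82) ≈ 0.5034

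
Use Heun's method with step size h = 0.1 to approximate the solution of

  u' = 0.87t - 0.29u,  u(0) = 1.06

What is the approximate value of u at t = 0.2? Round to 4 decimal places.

Heun: k1 = f(t_n, u_n); k2 = f(t_n + h, u_n + h·k1); u_{n+1} = u_n + (h/2)·(k1 + k2).
t=0.000000, u=1.060000:
  k1 = f(0.000000, 1.060000) = -0.307400
  k2 = f(0.100000, 1.029260) = -0.211485
  u ← 1.060000 + (0.1/2)·(-0.307400 + (-0.211485)) = 1.034056
t=0.100000, u=1.034056:
  k1 = f(0.100000, 1.034056) = -0.212876
  k2 = f(0.200000, 1.012768) = -0.119703
  u ← 1.034056 + (0.1/2)·(-0.212876 + (-0.119703)) = 1.017427
u(0.2) ≈ 1.0174

1.0174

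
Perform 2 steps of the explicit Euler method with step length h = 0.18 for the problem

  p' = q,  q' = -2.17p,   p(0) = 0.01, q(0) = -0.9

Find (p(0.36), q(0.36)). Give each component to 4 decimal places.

-0.3147, -0.8445

Euler on (p,q): p_{n+1} = p_n + h·p', q_{n+1} = q_n + h·q'.
0.000000: (0.010000, -0.900000); f=(-0.900000, -0.021700) → (-0.152000, -0.903906)
0.180000: (-0.152000, -0.903906); f=(-0.903906, 0.329840) → (-0.314703, -0.844535)
(p(0.36), q(0.36)) ≈ (-0.3147, -0.8445)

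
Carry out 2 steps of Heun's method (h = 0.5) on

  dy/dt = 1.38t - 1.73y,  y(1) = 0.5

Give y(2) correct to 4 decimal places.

1.1766

Heun: k1 = f(t_n, y_n); k2 = f(t_n + h, y_n + h·k1); y_{n+1} = y_n + (h/2)·(k1 + k2).
t=1.000000, y=0.500000:
  k1 = f(1.000000, 0.500000) = 0.515000
  k2 = f(1.500000, 0.757500) = 0.759525
  y ← 0.500000 + (0.5/2)·(0.515000 + 0.759525) = 0.818631
t=1.500000, y=0.818631:
  k1 = f(1.500000, 0.818631) = 0.653768
  k2 = f(2.000000, 1.145515) = 0.778259
  y ← 0.818631 + (0.5/2)·(0.653768 + 0.778259) = 1.176638
y(2) ≈ 1.1766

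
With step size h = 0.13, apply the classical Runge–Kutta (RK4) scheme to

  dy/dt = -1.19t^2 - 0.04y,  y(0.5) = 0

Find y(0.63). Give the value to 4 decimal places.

RK4: k1 = f(t_n, y_n); k2 = f(t_n + h/2, y_n + (h/2)·k1); k3 = f(t_n + h/2, y_n + (h/2)·k2); k4 = f(t_n + h, y_n + h·k3); y_{n+1} = y_n + (h/6)·(k1 + 2k2 + 2k3 + k4).
t=0.500000, y=0.000000:
  k1 = f(0.500000, 0.000000) = -0.297500
  k2 = f(0.565000, -0.019338) = -0.379104
  k3 = f(0.565000, -0.024642) = -0.378892
  k4 = f(0.630000, -0.049256) = -0.470341
  y ← 0.000000 + (0.13/6)·(k1 + 2k2 + 2k3 + k4) = -0.049483
y(0.63) ≈ -0.0495

-0.0495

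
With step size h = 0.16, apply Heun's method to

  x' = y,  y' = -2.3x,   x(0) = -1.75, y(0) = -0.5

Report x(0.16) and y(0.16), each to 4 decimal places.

-1.7785, 0.1587

Heun on (x,y): k1 = f(t_n, state_n); k2 = f(t_n + h, state_n + h·k1); state_{n+1} = state_n + (h/2)·(k1 + k2).
0.000000: (-1.750000, -0.500000)
  k1 = (-0.500000, 4.025000)
  predictor → (-1.830000, 0.144000)
  k2 = (0.144000, 4.209000)
  → (-1.778480, 0.158720)
(x(0.16), y(0.16)) ≈ (-1.7785, 0.1587)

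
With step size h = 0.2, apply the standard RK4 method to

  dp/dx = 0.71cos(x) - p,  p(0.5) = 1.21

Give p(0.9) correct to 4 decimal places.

0.9869

RK4: k1 = f(x_n, p_n); k2 = f(x_n + h/2, p_n + (h/2)·k1); k3 = f(x_n + h/2, p_n + (h/2)·k2); k4 = f(x_n + h, p_n + h·k3); p_{n+1} = p_n + (h/6)·(k1 + 2k2 + 2k3 + k4).
x=0.500000, p=1.210000:
  k1 = f(0.500000, 1.210000) = -0.586916
  k2 = f(0.600000, 1.151308) = -0.565320
  k3 = f(0.600000, 1.153468) = -0.567480
  k4 = f(0.700000, 1.096504) = -0.553466
  p ← 1.210000 + (0.2/6)·(k1 + 2k2 + 2k3 + k4) = 1.096467
x=0.700000, p=1.096467:
  k1 = f(0.700000, 1.096467) = -0.553429
  k2 = f(0.800000, 1.041124) = -0.546463
  k3 = f(0.800000, 1.041821) = -0.547159
  k4 = f(0.900000, 0.987035) = -0.545692
  p ← 1.096467 + (0.2/6)·(k1 + 2k2 + 2k3 + k4) = 0.986922
p(0.9) ≈ 0.9869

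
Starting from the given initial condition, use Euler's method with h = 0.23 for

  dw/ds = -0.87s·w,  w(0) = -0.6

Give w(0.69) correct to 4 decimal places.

Euler: w_{n+1} = w_n + h·f(s_n, w_n).
s=0.000000, w=-0.600000: f=0.000000 → w ← -0.600000 + 0.23·0.000000 = -0.600000
s=0.230000, w=-0.600000: f=0.120060 → w ← -0.600000 + 0.23·0.120060 = -0.572386
s=0.460000, w=-0.572386: f=0.229069 → w ← -0.572386 + 0.23·0.229069 = -0.519700
w(0.69) ≈ -0.5197

-0.5197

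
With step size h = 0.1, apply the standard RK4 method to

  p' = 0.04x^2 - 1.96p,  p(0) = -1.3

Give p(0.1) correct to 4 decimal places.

RK4: k1 = f(x_n, p_n); k2 = f(x_n + h/2, p_n + (h/2)·k1); k3 = f(x_n + h/2, p_n + (h/2)·k2); k4 = f(x_n + h, p_n + h·k3); p_{n+1} = p_n + (h/6)·(k1 + 2k2 + 2k3 + k4).
x=0.000000, p=-1.300000:
  k1 = f(0.000000, -1.300000) = 2.548000
  k2 = f(0.050000, -1.172600) = 2.298396
  k3 = f(0.050000, -1.185080) = 2.322857
  k4 = f(0.100000, -1.067714) = 2.093120
  p ← -1.300000 + (0.1/6)·(k1 + 2k2 + 2k3 + k4) = -1.068606
p(0.1) ≈ -1.0686

-1.0686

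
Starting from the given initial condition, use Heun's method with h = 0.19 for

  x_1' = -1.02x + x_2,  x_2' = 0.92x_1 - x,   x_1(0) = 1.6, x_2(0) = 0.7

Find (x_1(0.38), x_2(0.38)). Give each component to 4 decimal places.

1.8963, 1.2364

Heun on (x_1,x_2): k1 = f(x_n, state_n); k2 = f(x_n + h, state_n + h·k1); state_{n+1} = state_n + (h/2)·(k1 + k2).
0.000000: (1.600000, 0.700000)
  k1 = (0.700000, 1.472000)
  predictor → (1.733000, 0.979680)
  k2 = (0.785880, 1.404360)
  → (1.741159, 0.973254)
0.190000: (1.741159, 0.973254)
  k1 = (0.779454, 1.411866)
  predictor → (1.889255, 1.241509)
  k2 = (0.853909, 1.358115)
  → (1.896328, 1.236402)
(x_1(0.38), x_2(0.38)) ≈ (1.8963, 1.2364)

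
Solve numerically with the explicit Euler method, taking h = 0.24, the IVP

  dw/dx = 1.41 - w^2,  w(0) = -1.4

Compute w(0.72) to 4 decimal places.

-2.1593

Euler: w_{n+1} = w_n + h·f(x_n, w_n).
x=0.000000, w=-1.400000: f=-0.550000 → w ← -1.400000 + 0.24·(-0.550000) = -1.532000
x=0.240000, w=-1.532000: f=-0.937024 → w ← -1.532000 + 0.24·(-0.937024) = -1.756886
x=0.480000, w=-1.756886: f=-1.676648 → w ← -1.756886 + 0.24·(-1.676648) = -2.159281
w(0.72) ≈ -2.1593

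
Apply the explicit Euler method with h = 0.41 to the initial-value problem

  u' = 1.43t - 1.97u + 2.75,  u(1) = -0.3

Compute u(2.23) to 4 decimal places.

Euler: u_{n+1} = u_n + h·f(t_n, u_n).
t=1.000000, u=-0.300000: f=4.771000 → u ← -0.300000 + 0.41·4.771000 = 1.656110
t=1.410000, u=1.656110: f=1.503763 → u ← 1.656110 + 0.41·1.503763 = 2.272653
t=1.820000, u=2.272653: f=0.875474 → u ← 2.272653 + 0.41·0.875474 = 2.631597
u(2.23) ≈ 2.6316

2.6316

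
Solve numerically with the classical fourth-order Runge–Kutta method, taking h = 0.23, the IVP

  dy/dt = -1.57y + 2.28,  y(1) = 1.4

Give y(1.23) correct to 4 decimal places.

RK4: k1 = f(t_n, y_n); k2 = f(t_n + h/2, y_n + (h/2)·k1); k3 = f(t_n + h/2, y_n + (h/2)·k2); k4 = f(t_n + h, y_n + h·k3); y_{n+1} = y_n + (h/6)·(k1 + 2k2 + 2k3 + k4).
t=1.000000, y=1.400000:
  k1 = f(1.000000, 1.400000) = 0.082000
  k2 = f(1.115000, 1.409430) = 0.067195
  k3 = f(1.115000, 1.407727) = 0.069868
  k4 = f(1.230000, 1.416070) = 0.056771
  y ← 1.400000 + (0.23/6)·(k1 + 2k2 + 2k3 + k4) = 1.415828
y(1.23) ≈ 1.4158

1.4158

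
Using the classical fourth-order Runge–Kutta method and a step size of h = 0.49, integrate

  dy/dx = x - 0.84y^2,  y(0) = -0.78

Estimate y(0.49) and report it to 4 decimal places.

RK4: k1 = f(x_n, y_n); k2 = f(x_n + h/2, y_n + (h/2)·k1); k3 = f(x_n + h/2, y_n + (h/2)·k2); k4 = f(x_n + h, y_n + h·k3); y_{n+1} = y_n + (h/6)·(k1 + 2k2 + 2k3 + k4).
x=0.000000, y=-0.780000:
  k1 = f(0.000000, -0.780000) = -0.511056
  k2 = f(0.245000, -0.905209) = -0.443298
  k3 = f(0.245000, -0.888608) = -0.418284
  k4 = f(0.490000, -0.984959) = -0.324922
  y ← -0.780000 + (0.49/6)·(k1 + 2k2 + 2k3 + k4) = -0.988997
y(0.49) ≈ -0.9890

-0.9890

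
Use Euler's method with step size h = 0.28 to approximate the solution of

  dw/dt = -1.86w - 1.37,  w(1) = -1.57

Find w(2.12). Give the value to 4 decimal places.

Euler: w_{n+1} = w_n + h·f(t_n, w_n).
t=1.000000, w=-1.570000: f=1.550200 → w ← -1.570000 + 0.28·1.550200 = -1.135944
t=1.280000, w=-1.135944: f=0.742856 → w ← -1.135944 + 0.28·0.742856 = -0.927944
t=1.560000, w=-0.927944: f=0.355977 → w ← -0.927944 + 0.28·0.355977 = -0.828271
t=1.840000, w=-0.828271: f=0.170584 → w ← -0.828271 + 0.28·0.170584 = -0.780507
w(2.12) ≈ -0.7805

-0.7805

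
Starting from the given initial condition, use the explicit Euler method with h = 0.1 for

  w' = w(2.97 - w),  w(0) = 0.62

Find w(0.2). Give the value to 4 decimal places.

Euler: w_{n+1} = w_n + h·f(s_n, w_n).
s=0.000000, w=0.620000: f=1.457000 → w ← 0.620000 + 0.1·1.457000 = 0.765700
s=0.100000, w=0.765700: f=1.687833 → w ← 0.765700 + 0.1·1.687833 = 0.934483
w(0.2) ≈ 0.9345

0.9345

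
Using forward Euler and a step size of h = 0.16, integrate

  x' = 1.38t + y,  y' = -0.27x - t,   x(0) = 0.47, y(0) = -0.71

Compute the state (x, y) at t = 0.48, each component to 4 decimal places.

0.2221, -0.8344

Euler on (x,y): x_{n+1} = x_n + h·x', y_{n+1} = y_n + h·y'.
0.000000: (0.470000, -0.710000); f=(-0.710000, -0.126900) → (0.356400, -0.730304)
0.160000: (0.356400, -0.730304); f=(-0.509504, -0.256228) → (0.274879, -0.771300)
0.320000: (0.274879, -0.771300); f=(-0.329700, -0.394217) → (0.222127, -0.834375)
(x(0.48), y(0.48)) ≈ (0.2221, -0.8344)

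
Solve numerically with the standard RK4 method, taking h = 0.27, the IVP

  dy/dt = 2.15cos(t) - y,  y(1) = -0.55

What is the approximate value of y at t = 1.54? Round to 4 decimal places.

-0.0786

RK4: k1 = f(t_n, y_n); k2 = f(t_n + h/2, y_n + (h/2)·k1); k3 = f(t_n + h/2, y_n + (h/2)·k2); k4 = f(t_n + h, y_n + h·k3); y_{n+1} = y_n + (h/6)·(k1 + 2k2 + 2k3 + k4).
t=1.000000, y=-0.550000:
  k1 = f(1.000000, -0.550000) = 1.711650
  k2 = f(1.135000, -0.318927) = 1.226512
  k3 = f(1.135000, -0.384421) = 1.292006
  k4 = f(1.270000, -0.201158) = 0.838162
  y ← -0.550000 + (0.27/6)·(k1 + 2k2 + 2k3 + k4) = -0.208592
t=1.270000, y=-0.208592:
  k1 = f(1.270000, -0.208592) = 0.845596
  k2 = f(1.405000, -0.094436) = 0.449268
  k3 = f(1.405000, -0.147941) = 0.502772
  k4 = f(1.540000, -0.072843) = 0.139045
  y ← -0.208592 + (0.27/6)·(k1 + 2k2 + 2k3 + k4) = -0.078599
y(1.54) ≈ -0.0786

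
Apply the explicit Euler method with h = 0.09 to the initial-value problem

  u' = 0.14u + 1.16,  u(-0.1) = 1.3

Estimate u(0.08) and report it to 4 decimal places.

1.5431

Euler: u_{n+1} = u_n + h·f(s_n, u_n).
s=-0.100000, u=1.300000: f=1.342000 → u ← 1.300000 + 0.09·1.342000 = 1.420780
s=-0.010000, u=1.420780: f=1.358909 → u ← 1.420780 + 0.09·1.358909 = 1.543082
u(0.08) ≈ 1.5431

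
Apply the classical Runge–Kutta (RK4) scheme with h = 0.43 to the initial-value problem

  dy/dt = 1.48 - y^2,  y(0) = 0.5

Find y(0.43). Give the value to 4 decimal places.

RK4: k1 = f(t_n, y_n); k2 = f(t_n + h/2, y_n + (h/2)·k1); k3 = f(t_n + h/2, y_n + (h/2)·k2); k4 = f(t_n + h, y_n + h·k3); y_{n+1} = y_n + (h/6)·(k1 + 2k2 + 2k3 + k4).
t=0.000000, y=0.500000:
  k1 = f(0.000000, 0.500000) = 1.230000
  k2 = f(0.215000, 0.764450) = 0.895616
  k3 = f(0.215000, 0.692557) = 1.000364
  k4 = f(0.430000, 0.930157) = 0.614809
  y ← 0.500000 + (0.43/6)·(k1 + 2k2 + 2k3 + k4) = 0.903968
y(0.43) ≈ 0.9040

0.9040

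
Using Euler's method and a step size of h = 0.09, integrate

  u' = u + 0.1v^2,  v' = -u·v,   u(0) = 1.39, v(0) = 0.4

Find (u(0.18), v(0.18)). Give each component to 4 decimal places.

Euler on (u,v): u_{n+1} = u_n + h·u', v_{n+1} = v_n + h·v'.
0.000000: (1.390000, 0.400000); f=(1.406000, -0.556000) → (1.516540, 0.349960)
0.090000: (1.516540, 0.349960); f=(1.528787, -0.530728) → (1.654131, 0.302194)
(u(0.18), v(0.18)) ≈ (1.6541, 0.3022)

1.6541, 0.3022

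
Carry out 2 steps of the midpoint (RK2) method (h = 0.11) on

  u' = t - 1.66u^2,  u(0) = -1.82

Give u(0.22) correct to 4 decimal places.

-4.5650

Midpoint: k1 = f(t_n, u_n); k2 = f(t_n + h/2, u_n + (h/2)·k1); u_{n+1} = u_n + h·k2.
t=0.000000, u=-1.820000:
  k1 = f(0.000000, -1.820000) = -5.498584
  k2 = f(0.055000, -2.122422) = -7.422762
  u ← -1.820000 + 0.11·(-7.422762) = -2.636504
t=0.110000, u=-2.636504:
  k1 = f(0.110000, -2.636504) = -11.428913
  k2 = f(0.165000, -3.265094) = -17.531992
  u ← -2.636504 + 0.11·(-17.531992) = -4.565023
u(0.22) ≈ -4.5650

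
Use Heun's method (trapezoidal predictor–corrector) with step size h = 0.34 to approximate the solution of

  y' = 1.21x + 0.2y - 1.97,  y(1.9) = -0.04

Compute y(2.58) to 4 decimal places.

0.4831

Heun: k1 = f(x_n, y_n); k2 = f(x_n + h, y_n + h·k1); y_{n+1} = y_n + (h/2)·(k1 + k2).
x=1.900000, y=-0.040000:
  k1 = f(1.900000, -0.040000) = 0.321000
  k2 = f(2.240000, 0.069140) = 0.754228
  y ← -0.040000 + (0.34/2)·(0.321000 + 0.754228) = 0.142789
x=2.240000, y=0.142789:
  k1 = f(2.240000, 0.142789) = 0.768958
  k2 = f(2.580000, 0.404234) = 1.232647
  y ← 0.142789 + (0.34/2)·(0.768958 + 1.232647) = 0.483062
y(2.58) ≈ 0.4831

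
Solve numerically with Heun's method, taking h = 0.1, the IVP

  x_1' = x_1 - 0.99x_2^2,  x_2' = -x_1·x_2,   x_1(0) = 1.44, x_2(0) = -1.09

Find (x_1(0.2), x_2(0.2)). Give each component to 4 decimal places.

1.5588, -0.8112

Heun on (x_1,x_2): k1 = f(x_n, state_n); k2 = f(x_n + h, state_n + h·k1); state_{n+1} = state_n + (h/2)·(k1 + k2).
0.000000: (1.440000, -1.090000)
  k1 = (0.263781, 1.569600)
  predictor → (1.466378, -0.933040)
  k2 = (0.604520, 1.368189)
  → (1.483415, -0.943111)
0.100000: (1.483415, -0.943111)
  k1 = (0.602852, 1.399024)
  predictor → (1.543700, -0.803208)
  k2 = (0.905008, 1.239913)
  → (1.558808, -0.811164)
(x_1(0.2), x_2(0.2)) ≈ (1.5588, -0.8112)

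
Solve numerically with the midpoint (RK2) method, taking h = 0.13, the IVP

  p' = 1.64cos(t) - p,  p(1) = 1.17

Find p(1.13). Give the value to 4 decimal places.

1.1236

Midpoint: k1 = f(t_n, p_n); k2 = f(t_n + h/2, p_n + (h/2)·k1); p_{n+1} = p_n + h·k2.
t=1.000000, p=1.170000:
  k1 = f(1.000000, 1.170000) = -0.283904
  k2 = f(1.065000, 1.151546) = -0.356959
  p ← 1.170000 + 0.13·(-0.356959) = 1.123595
p(1.13) ≈ 1.1236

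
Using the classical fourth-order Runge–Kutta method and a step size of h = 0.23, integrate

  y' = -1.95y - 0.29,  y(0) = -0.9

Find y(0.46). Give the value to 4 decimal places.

-0.4552

RK4: k1 = f(t_n, y_n); k2 = f(t_n + h/2, y_n + (h/2)·k1); k3 = f(t_n + h/2, y_n + (h/2)·k2); k4 = f(t_n + h, y_n + h·k3); y_{n+1} = y_n + (h/6)·(k1 + 2k2 + 2k3 + k4).
t=0.000000, y=-0.900000:
  k1 = f(0.000000, -0.900000) = 1.465000
  k2 = f(0.115000, -0.731525) = 1.136474
  k3 = f(0.115000, -0.769306) = 1.210146
  k4 = f(0.230000, -0.621666) = 0.922250
  y ← -0.900000 + (0.23/6)·(k1 + 2k2 + 2k3 + k4) = -0.628581
t=0.230000, y=-0.628581:
  k1 = f(0.230000, -0.628581) = 0.935733
  k2 = f(0.345000, -0.520972) = 0.725895
  k3 = f(0.345000, -0.545103) = 0.772951
  k4 = f(0.460000, -0.450802) = 0.589065
  y ← -0.628581 + (0.23/6)·(k1 + 2k2 + 2k3 + k4) = -0.455219
y(0.46) ≈ -0.4552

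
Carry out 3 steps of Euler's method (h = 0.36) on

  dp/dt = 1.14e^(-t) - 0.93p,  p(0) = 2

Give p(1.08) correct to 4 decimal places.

Euler: p_{n+1} = p_n + h·f(t_n, p_n).
t=0.000000, p=2.000000: f=-0.720000 → p ← 2.000000 + 0.36·(-0.720000) = 1.740800
t=0.360000, p=1.740800: f=-0.823593 → p ← 1.740800 + 0.36·(-0.823593) = 1.444307
t=0.720000, p=1.444307: f=-0.788307 → p ← 1.444307 + 0.36·(-0.788307) = 1.160516
p(1.08) ≈ 1.1605

1.1605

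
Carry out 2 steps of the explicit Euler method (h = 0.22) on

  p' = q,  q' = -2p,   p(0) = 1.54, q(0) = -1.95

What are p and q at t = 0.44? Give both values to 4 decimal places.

0.5329, -3.1164

Euler on (p,q): p_{n+1} = p_n + h·p', q_{n+1} = q_n + h·q'.
0.000000: (1.540000, -1.950000); f=(-1.950000, -3.080000) → (1.111000, -2.627600)
0.220000: (1.111000, -2.627600); f=(-2.627600, -2.222000) → (0.532928, -3.116440)
(p(0.44), q(0.44)) ≈ (0.5329, -3.1164)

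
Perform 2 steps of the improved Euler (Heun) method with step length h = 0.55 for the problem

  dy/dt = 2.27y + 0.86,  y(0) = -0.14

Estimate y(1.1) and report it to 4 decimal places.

Heun: k1 = f(t_n, y_n); k2 = f(t_n + h, y_n + h·k1); y_{n+1} = y_n + (h/2)·(k1 + k2).
t=0.000000, y=-0.140000:
  k1 = f(0.000000, -0.140000) = 0.542200
  k2 = f(0.550000, 0.158210) = 1.219137
  y ← -0.140000 + (0.55/2)·(0.542200 + 1.219137) = 0.344368
t=0.550000, y=0.344368:
  k1 = f(0.550000, 0.344368) = 1.641714
  k2 = f(1.100000, 1.247311) = 3.691395
  y ← 0.344368 + (0.55/2)·(1.641714 + 3.691395) = 1.810973
y(1.1) ≈ 1.8110

1.8110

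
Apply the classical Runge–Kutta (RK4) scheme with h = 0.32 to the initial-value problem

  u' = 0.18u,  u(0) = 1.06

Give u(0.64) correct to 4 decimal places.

RK4: k1 = f(s_n, u_n); k2 = f(s_n + h/2, u_n + (h/2)·k1); k3 = f(s_n + h/2, u_n + (h/2)·k2); k4 = f(s_n + h, u_n + h·k3); u_{n+1} = u_n + (h/6)·(k1 + 2k2 + 2k3 + k4).
s=0.000000, u=1.060000:
  k1 = f(0.000000, 1.060000) = 0.190800
  k2 = f(0.160000, 1.090528) = 0.196295
  k3 = f(0.160000, 1.091407) = 0.196453
  k4 = f(0.320000, 1.122865) = 0.202116
  u ← 1.060000 + (0.32/6)·(k1 + 2k2 + 2k3 + k4) = 1.122849
s=0.320000, u=1.122849:
  k1 = f(0.320000, 1.122849) = 0.202113
  k2 = f(0.480000, 1.155187) = 0.207934
  k3 = f(0.480000, 1.156118) = 0.208101
  k4 = f(0.640000, 1.189441) = 0.214099
  u ← 1.122849 + (0.32/6)·(k1 + 2k2 + 2k3 + k4) = 1.189424
u(0.64) ≈ 1.1894

1.1894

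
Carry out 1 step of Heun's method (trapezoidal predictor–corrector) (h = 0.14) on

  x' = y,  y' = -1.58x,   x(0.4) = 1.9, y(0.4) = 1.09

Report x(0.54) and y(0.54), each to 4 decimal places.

2.0232, 0.6528

Heun on (x,y): k1 = f(t_n, state_n); k2 = f(t_n + h, state_n + h·k1); state_{n+1} = state_n + (h/2)·(k1 + k2).
0.400000: (1.900000, 1.090000)
  k1 = (1.090000, -3.002000)
  predictor → (2.052600, 0.669720)
  k2 = (0.669720, -3.243108)
  → (2.023180, 0.652842)
(x(0.54), y(0.54)) ≈ (2.0232, 0.6528)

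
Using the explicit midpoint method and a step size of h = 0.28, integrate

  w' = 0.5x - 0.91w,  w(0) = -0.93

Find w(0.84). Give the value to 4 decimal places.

-0.2957

Midpoint: k1 = f(x_n, w_n); k2 = f(x_n + h/2, w_n + (h/2)·k1); w_{n+1} = w_n + h·k2.
x=0.000000, w=-0.930000:
  k1 = f(0.000000, -0.930000) = 0.846300
  k2 = f(0.140000, -0.811518) = 0.808481
  w ← -0.930000 + 0.28·0.808481 = -0.703625
x=0.280000, w=-0.703625:
  k1 = f(0.280000, -0.703625) = 0.780299
  k2 = f(0.420000, -0.594383) = 0.750889
  w ← -0.703625 + 0.28·0.750889 = -0.493376
x=0.560000, w=-0.493376:
  k1 = f(0.560000, -0.493376) = 0.728972
  k2 = f(0.700000, -0.391320) = 0.706101
  w ← -0.493376 + 0.28·0.706101 = -0.295668
w(0.84) ≈ -0.2957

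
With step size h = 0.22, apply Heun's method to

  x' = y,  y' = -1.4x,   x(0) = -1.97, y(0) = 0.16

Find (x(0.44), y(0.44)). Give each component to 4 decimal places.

Heun on (x,y): k1 = f(s_n, state_n); k2 = f(s_n + h, state_n + h·k1); state_{n+1} = state_n + (h/2)·(k1 + k2).
0.000000: (-1.970000, 0.160000)
  k1 = (0.160000, 2.758000)
  predictor → (-1.934800, 0.766760)
  k2 = (0.766760, 2.708720)
  → (-1.868056, 0.761339)
0.220000: (-1.868056, 0.761339)
  k1 = (0.761339, 2.615279)
  predictor → (-1.700562, 1.336701)
  k2 = (1.336701, 2.380786)
  → (-1.637272, 1.310906)
(x(0.44), y(0.44)) ≈ (-1.6373, 1.3109)

-1.6373, 1.3109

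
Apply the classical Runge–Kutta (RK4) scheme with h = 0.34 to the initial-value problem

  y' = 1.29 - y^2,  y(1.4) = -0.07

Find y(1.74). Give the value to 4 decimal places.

0.3560

RK4: k1 = f(t_n, y_n); k2 = f(t_n + h/2, y_n + (h/2)·k1); k3 = f(t_n + h/2, y_n + (h/2)·k2); k4 = f(t_n + h, y_n + h·k3); y_{n+1} = y_n + (h/6)·(k1 + 2k2 + 2k3 + k4).
t=1.400000, y=-0.070000:
  k1 = f(1.400000, -0.070000) = 1.285100
  k2 = f(1.570000, 0.148467) = 1.267958
  k3 = f(1.570000, 0.145553) = 1.268814
  k4 = f(1.740000, 0.361397) = 1.159392
  y ← -0.070000 + (0.34/6)·(k1 + 2k2 + 2k3 + k4) = 0.356022
y(1.74) ≈ 0.3560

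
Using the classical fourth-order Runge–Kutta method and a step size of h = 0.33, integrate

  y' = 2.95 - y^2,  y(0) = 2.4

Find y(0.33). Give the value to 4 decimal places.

1.9239

RK4: k1 = f(t_n, y_n); k2 = f(t_n + h/2, y_n + (h/2)·k1); k3 = f(t_n + h/2, y_n + (h/2)·k2); k4 = f(t_n + h, y_n + h·k3); y_{n+1} = y_n + (h/6)·(k1 + 2k2 + 2k3 + k4).
t=0.000000, y=2.400000:
  k1 = f(0.000000, 2.400000) = -2.810000
  k2 = f(0.165000, 1.936350) = -0.799451
  k3 = f(0.165000, 2.268091) = -2.194235
  k4 = f(0.330000, 1.675903) = 0.141351
  y ← 2.400000 + (0.33/6)·(k1 + 2k2 + 2k3 + k4) = 1.923919
y(0.33) ≈ 1.9239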